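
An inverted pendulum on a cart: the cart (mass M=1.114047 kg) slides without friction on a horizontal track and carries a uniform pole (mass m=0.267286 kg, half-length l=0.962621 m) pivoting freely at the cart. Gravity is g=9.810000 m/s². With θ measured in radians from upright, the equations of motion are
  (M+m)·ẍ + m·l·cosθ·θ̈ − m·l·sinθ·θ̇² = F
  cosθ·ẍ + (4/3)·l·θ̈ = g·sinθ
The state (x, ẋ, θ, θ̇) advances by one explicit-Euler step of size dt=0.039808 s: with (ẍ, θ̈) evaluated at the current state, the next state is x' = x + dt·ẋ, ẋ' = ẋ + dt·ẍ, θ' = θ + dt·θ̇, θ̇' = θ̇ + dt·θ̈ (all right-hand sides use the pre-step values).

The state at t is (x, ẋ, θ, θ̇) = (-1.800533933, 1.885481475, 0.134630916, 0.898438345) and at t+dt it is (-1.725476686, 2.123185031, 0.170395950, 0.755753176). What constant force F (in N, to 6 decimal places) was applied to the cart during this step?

F = 7.306523 N

ẍ = (ẋ'−ẋ)/dt = (2.123185031−1.885481475)/0.039808 = 5.971251
θ̈ = (θ̇'−θ̇)/dt = (0.755753176−0.898438345)/0.039808 = -3.584334
sinθ=0.134225, cosθ=0.990951
F = (M+m)·ẍ + m·l·cosθ·θ̈ − m·l·sinθ·θ̇² = 8.248286 + -0.913886 − 0.027877 = 7.306523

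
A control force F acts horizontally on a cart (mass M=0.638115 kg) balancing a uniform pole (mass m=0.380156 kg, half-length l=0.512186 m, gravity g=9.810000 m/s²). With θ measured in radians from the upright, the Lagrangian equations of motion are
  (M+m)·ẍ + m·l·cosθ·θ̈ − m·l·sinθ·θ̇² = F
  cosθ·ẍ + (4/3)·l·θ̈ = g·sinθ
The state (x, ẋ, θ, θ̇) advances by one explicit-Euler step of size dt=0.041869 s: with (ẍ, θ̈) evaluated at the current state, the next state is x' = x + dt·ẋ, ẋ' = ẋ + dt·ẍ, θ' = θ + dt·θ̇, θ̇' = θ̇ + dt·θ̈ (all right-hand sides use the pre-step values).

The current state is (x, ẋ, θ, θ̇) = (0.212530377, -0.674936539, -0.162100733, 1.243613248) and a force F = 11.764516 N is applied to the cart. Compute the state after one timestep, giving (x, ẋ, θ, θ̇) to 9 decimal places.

(0.184271459, 0.012613369, -0.110031890, 0.152956277)

sinθ=-0.161391754, cosθ=0.986890420
temp = (F + m·l·θ̇²·sinθ)/(M+m) = (11.764516 + -0.048600594)/1.018271 = 11.505694856
θ̈ = (g·sinθ − cosθ·temp)/(l·(4/3 − m·cos²θ/(M+m))) = -26.049272047
ẍ = temp − m·l·θ̈·cosθ/(M+m) = 16.421455202
Euler: x'=0.212530377+0.041869·-0.674936539=0.184271459, ẋ'=-0.674936539+0.041869·16.421455202=0.012613369
       θ'=-0.162100733+0.041869·1.243613248=-0.110031890, θ̇'=1.243613248+0.041869·-26.049272047=0.152956277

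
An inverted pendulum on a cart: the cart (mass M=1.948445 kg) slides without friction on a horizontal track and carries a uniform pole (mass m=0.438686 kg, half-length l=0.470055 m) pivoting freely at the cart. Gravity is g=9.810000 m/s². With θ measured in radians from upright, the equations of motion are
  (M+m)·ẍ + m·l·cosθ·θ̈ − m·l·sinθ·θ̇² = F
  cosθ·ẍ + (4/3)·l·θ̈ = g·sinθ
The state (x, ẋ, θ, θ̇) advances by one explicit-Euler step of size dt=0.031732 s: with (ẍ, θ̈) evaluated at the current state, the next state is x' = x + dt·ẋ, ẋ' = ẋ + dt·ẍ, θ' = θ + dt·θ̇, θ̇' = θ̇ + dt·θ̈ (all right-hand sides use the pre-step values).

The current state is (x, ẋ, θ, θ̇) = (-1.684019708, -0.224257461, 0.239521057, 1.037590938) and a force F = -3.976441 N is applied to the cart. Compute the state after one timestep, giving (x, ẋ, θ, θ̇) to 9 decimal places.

sinθ=0.237237384, cosθ=0.971451709
temp = (F + m·l·θ̇²·sinθ)/(M+m) = (-3.976441 + 0.052666920)/2.387131 = -1.643719628
θ̈ = (g·sinθ − cosθ·temp)/(l·(4/3 − m·cos²θ/(M+m))) = 7.197276336
ẍ = temp − m·l·θ̈·cosθ/(M+m) = -2.247689943
Euler: x'=-1.684019708+0.031732·-0.224257461=-1.691135846, ẋ'=-0.224257461+0.031732·-2.247689943=-0.295581158
       θ'=0.239521057+0.031732·1.037590938=0.272445893, θ̇'=1.037590938+0.031732·7.197276336=1.265974911

(-1.691135846, -0.295581158, 0.272445893, 1.265974911)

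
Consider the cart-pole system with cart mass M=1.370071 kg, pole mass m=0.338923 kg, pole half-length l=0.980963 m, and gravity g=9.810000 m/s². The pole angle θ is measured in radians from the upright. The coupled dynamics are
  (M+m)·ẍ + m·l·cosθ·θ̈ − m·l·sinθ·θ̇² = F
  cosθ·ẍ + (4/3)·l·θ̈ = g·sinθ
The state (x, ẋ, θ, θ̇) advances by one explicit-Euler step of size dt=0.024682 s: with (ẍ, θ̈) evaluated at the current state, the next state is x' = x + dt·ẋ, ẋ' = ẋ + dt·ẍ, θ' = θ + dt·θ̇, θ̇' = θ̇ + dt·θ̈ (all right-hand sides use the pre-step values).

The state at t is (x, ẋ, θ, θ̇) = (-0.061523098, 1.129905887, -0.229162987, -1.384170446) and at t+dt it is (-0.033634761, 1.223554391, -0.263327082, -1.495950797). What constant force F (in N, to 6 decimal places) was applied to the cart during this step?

F = 5.162632 N

ẍ = (ẋ'−ẋ)/dt = (1.223554391−1.129905887)/0.024682 = 3.794202
θ̈ = (θ̇'−θ̇)/dt = (-1.495950797−-1.384170446)/0.024682 = -4.528821
sinθ=-0.227162, cosθ=0.973857
F = (M+m)·ẍ + m·l·cosθ·θ̈ − m·l·sinθ·θ̇² = 6.484269 + -1.466337 − -0.144700 = 5.162632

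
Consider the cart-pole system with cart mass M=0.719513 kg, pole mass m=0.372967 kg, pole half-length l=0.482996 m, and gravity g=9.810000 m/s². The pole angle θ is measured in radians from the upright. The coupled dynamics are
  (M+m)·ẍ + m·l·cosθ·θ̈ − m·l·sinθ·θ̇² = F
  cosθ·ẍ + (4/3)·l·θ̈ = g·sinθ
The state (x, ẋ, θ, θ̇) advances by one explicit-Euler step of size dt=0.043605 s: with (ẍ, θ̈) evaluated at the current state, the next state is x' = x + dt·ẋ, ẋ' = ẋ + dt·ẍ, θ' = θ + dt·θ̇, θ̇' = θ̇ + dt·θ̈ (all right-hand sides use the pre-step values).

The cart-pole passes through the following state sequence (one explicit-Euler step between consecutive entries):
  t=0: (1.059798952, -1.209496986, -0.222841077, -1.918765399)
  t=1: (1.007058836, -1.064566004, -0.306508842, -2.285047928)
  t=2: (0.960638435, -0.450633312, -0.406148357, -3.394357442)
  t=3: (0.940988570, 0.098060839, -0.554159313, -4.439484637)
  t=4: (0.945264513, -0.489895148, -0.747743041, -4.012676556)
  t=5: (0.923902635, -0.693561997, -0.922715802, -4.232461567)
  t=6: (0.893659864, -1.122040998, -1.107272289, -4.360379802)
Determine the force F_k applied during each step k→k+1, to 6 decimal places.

F_0 = 2.301899 N
F_1 = 11.296080 N
F_2 = 10.600575 N
F_3 = -11.362969 N
F_4 = -3.796083 N
F_5 = -8.481411 N

step 0→1:
  ẍ = (ẋ'−ẋ)/dt = (-1.064566004−-1.209496986)/0.043605 = 3.323724
  θ̈ = (θ̇'−θ̇)/dt = (-2.285047928−-1.918765399)/0.043605 = -8.400012
  sinθ=-0.221001, cosθ=0.975274
  F = (M+m)·ẍ + m·l·cosθ·θ̈ − m·l·sinθ·θ̇² = 3.631102 + -1.475775 − -0.146573 = 2.301899
step 1→2:
  ẍ = (ẋ'−ẋ)/dt = (-0.450633312−-1.064566004)/0.043605 = 14.079410
  θ̈ = (θ̇'−θ̇)/dt = (-3.394357442−-2.285047928)/0.043605 = -25.439961
  sinθ=-0.301732, cosθ=0.953393
  F = (M+m)·ẍ + m·l·cosθ·θ̈ − m·l·sinθ·θ̇² = 15.381474 + -4.369203 − -0.283809 = 11.296080
step 2→3:
  ẍ = (ẋ'−ẋ)/dt = (0.098060839−-0.450633312)/0.043605 = 12.583285
  θ̈ = (θ̇'−θ̇)/dt = (-4.439484637−-3.394357442)/0.043605 = -23.968059
  sinθ=-0.395074, cosθ=0.918649
  F = (M+m)·ẍ + m·l·cosθ·θ̈ − m·l·sinθ·θ̇² = 13.746987 + -3.966400 − -0.819988 = 10.600575
step 3→4:
  ẍ = (ẋ'−ẋ)/dt = (-0.489895148−0.098060839)/0.043605 = -13.483683
  θ̈ = (θ̇'−θ̇)/dt = (-4.012676556−-4.439484637)/0.043605 = 9.788054
  sinθ=-0.526229, cosθ=0.850343
  F = (M+m)·ẍ + m·l·cosθ·θ̈ − m·l·sinθ·θ̇² = -14.730654 + 1.499355 − -1.868330 = -11.362969
step 4→5:
  ẍ = (ẋ'−ẋ)/dt = (-0.693561997−-0.489895148)/0.043605 = -4.670722
  θ̈ = (θ̇'−θ̇)/dt = (-4.232461567−-4.012676556)/0.043605 = -5.040363
  sinθ=-0.679986, cosθ=0.733225
  F = (M+m)·ẍ + m·l·cosθ·θ̈ − m·l·sinθ·θ̇² = -5.102671 + -0.665753 − -1.972341 = -3.796083
step 5→6:
  ẍ = (ẋ'−ẋ)/dt = (-1.122040998−-0.693561997)/0.043605 = -9.826373
  θ̈ = (θ̇'−θ̇)/dt = (-4.360379802−-4.232461567)/0.043605 = -2.933568
  sinθ=-0.797244, cosθ=0.603657
  F = (M+m)·ẍ + m·l·cosθ·θ̈ − m·l·sinθ·θ̇² = -10.735116 + -0.319007 − -2.572712 = -8.481411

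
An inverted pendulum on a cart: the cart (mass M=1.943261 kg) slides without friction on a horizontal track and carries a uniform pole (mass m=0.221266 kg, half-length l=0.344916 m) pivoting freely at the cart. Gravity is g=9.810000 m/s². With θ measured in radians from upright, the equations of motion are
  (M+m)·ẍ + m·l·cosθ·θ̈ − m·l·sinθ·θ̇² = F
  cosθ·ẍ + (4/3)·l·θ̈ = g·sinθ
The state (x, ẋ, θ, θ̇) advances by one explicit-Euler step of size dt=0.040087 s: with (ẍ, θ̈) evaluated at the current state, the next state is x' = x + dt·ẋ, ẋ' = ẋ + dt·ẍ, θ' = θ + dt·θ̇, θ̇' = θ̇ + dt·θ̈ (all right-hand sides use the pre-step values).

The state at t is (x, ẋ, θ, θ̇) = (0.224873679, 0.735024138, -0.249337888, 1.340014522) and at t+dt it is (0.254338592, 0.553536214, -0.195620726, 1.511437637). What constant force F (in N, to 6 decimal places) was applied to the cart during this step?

F = -9.449492 N

ẍ = (ẋ'−ẋ)/dt = (0.553536214−0.735024138)/0.040087 = -4.527351
θ̈ = (θ̇'−θ̇)/dt = (1.511437637−1.340014522)/0.040087 = 4.276277
sinθ=-0.246762, cosθ=0.969076
F = (M+m)·ẍ + m·l·cosθ·θ̈ − m·l·sinθ·θ̇² = -9.799574 + 0.316265 − -0.033816 = -9.449492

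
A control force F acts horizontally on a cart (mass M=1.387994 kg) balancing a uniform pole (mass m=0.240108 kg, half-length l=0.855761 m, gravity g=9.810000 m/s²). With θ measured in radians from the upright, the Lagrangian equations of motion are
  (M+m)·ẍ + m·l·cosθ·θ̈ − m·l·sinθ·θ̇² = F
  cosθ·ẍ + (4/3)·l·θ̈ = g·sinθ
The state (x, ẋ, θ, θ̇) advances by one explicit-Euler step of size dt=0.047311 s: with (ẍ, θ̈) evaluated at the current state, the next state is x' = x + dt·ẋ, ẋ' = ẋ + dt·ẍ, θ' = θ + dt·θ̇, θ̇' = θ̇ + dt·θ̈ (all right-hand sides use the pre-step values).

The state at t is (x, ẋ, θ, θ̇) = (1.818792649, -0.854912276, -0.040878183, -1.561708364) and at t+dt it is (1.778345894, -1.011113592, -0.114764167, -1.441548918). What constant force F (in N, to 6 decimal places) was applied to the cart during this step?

ẍ = (ẋ'−ẋ)/dt = (-1.011113592−-0.854912276)/0.047311 = -3.301586
θ̈ = (θ̇'−θ̇)/dt = (-1.441548918−-1.561708364)/0.047311 = 2.539778
sinθ=-0.040867, cosθ=0.999165
F = (M+m)·ẍ + m·l·cosθ·θ̈ − m·l·sinθ·θ̇² = -5.375318 + 0.521425 − -0.020480 = -4.833413

F = -4.833413 N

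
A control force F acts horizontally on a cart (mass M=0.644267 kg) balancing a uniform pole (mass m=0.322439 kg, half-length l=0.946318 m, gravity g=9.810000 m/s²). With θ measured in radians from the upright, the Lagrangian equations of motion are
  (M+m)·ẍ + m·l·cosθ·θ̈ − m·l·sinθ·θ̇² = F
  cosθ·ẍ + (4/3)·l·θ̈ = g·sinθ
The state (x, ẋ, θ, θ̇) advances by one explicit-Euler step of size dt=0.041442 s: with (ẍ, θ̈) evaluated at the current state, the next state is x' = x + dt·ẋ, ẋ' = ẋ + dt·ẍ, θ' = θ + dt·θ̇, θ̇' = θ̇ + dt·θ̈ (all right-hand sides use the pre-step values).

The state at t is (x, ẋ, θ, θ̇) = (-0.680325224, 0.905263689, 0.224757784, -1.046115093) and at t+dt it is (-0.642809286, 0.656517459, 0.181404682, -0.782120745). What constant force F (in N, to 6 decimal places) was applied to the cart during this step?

ẍ = (ẋ'−ẋ)/dt = (0.656517459−0.905263689)/0.041442 = -6.002274
θ̈ = (θ̇'−θ̇)/dt = (-0.782120745−-1.046115093)/0.041442 = 6.370213
sinθ=0.222870, cosθ=0.974848
F = (M+m)·ẍ + m·l·cosθ·θ̈ − m·l·sinθ·θ̇² = -5.802434 + 1.894853 − 0.074421 = -3.982002

F = -3.982002 N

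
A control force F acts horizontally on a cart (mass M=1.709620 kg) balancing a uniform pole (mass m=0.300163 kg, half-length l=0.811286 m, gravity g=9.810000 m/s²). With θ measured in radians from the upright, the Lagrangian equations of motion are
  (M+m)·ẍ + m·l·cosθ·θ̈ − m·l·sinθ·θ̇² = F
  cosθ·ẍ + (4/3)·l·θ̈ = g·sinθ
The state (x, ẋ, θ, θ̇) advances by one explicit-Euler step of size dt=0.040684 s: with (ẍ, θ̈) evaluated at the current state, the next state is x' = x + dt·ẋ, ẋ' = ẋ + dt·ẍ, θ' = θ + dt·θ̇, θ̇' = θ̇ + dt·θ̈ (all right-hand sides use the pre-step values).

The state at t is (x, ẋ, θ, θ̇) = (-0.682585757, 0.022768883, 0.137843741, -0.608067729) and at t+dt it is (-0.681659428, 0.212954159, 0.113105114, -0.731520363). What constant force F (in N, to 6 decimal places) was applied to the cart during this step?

ẍ = (ẋ'−ẋ)/dt = (0.212954159−0.022768883)/0.040684 = 4.674695
θ̈ = (θ̇'−θ̇)/dt = (-0.731520363−-0.608067729)/0.040684 = -3.034427
sinθ=0.137408, cosθ=0.990515
F = (M+m)·ẍ + m·l·cosθ·θ̈ − m·l·sinθ·θ̇² = 9.395122 + -0.731929 − 0.012372 = 8.650821

F = 8.650821 N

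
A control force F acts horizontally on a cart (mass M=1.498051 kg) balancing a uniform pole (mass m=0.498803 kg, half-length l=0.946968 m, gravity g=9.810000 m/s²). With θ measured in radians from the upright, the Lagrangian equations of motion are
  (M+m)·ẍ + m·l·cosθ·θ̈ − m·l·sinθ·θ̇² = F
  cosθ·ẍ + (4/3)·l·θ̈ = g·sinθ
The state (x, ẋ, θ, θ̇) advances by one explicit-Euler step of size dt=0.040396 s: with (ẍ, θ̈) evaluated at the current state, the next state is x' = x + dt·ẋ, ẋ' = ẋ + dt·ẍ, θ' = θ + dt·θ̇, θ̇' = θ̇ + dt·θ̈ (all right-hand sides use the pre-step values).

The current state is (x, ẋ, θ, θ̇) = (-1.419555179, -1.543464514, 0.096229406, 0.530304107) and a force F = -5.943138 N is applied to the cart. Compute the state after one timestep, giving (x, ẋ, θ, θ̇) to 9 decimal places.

sinθ=0.096080959, cosθ=0.995373523
temp = (F + m·l·θ̇²·sinθ)/(M+m) = (-5.943138 + 0.012762968)/1.996854 = -2.969859105
θ̈ = (g·sinθ − cosθ·temp)/(l·(4/3 − m·cos²θ/(M+m))) = 3.791523471
ẍ = temp − m·l·θ̈·cosθ/(M+m) = -3.862584482
Euler: x'=-1.419555179+0.040396·-1.543464514=-1.481904972, ẋ'=-1.543464514+0.040396·-3.862584482=-1.699497477
       θ'=0.096229406+0.040396·0.530304107=0.117651571, θ̇'=0.530304107+0.040396·3.791523471=0.683466489

(-1.481904972, -1.699497477, 0.117651571, 0.683466489)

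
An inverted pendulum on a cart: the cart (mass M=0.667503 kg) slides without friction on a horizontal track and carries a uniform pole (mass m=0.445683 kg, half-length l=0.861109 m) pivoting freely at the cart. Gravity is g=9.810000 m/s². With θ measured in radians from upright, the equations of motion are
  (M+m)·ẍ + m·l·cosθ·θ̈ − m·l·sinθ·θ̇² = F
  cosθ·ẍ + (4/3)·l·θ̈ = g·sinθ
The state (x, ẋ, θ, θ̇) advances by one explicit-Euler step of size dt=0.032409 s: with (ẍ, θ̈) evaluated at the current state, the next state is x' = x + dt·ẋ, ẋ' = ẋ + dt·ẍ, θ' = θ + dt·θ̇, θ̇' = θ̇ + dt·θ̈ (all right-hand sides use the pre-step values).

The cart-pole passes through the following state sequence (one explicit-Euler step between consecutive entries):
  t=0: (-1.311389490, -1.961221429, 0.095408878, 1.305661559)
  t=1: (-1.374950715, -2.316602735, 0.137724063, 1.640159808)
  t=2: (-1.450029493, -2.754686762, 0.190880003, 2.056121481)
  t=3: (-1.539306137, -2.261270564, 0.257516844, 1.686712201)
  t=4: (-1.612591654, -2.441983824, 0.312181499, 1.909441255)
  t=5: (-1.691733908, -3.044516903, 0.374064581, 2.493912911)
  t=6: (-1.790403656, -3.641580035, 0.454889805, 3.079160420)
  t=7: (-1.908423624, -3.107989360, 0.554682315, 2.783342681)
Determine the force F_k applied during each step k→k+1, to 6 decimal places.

step 0→1:
  ẍ = (ẋ'−ẋ)/dt = (-2.316602735−-1.961221429)/0.032409 = -10.965513
  θ̈ = (θ̇'−θ̇)/dt = (1.640159808−1.305661559)/0.032409 = 10.321153
  sinθ=0.095264, cosθ=0.995452
  F = (M+m)·ẍ + m·l·cosθ·θ̈ − m·l·sinθ·θ̇² = -12.206655 + 3.943054 − 0.062327 = -8.325928
step 1→2:
  ẍ = (ẋ'−ẋ)/dt = (-2.754686762−-2.316602735)/0.032409 = -13.517357
  θ̈ = (θ̇'−θ̇)/dt = (2.056121481−1.640159808)/0.032409 = 12.834758
  sinθ=0.137289, cosθ=0.990531
  F = (M+m)·ẍ + m·l·cosθ·θ̈ − m·l·sinθ·θ̇² = -15.047333 + 4.879103 − 0.141740 = -10.309970
step 2→3:
  ẍ = (ẋ'−ẋ)/dt = (-2.261270564−-2.754686762)/0.032409 = 15.224666
  θ̈ = (θ̇'−θ̇)/dt = (1.686712201−2.056121481)/0.032409 = -11.398355
  sinθ=0.189723, cosθ=0.981838
  F = (M+m)·ẍ + m·l·cosθ·θ̈ − m·l·sinθ·θ̇² = 16.947885 + -4.295029 − 0.307823 = 12.345033
step 3→4:
  ẍ = (ẋ'−ẋ)/dt = (-2.441983824−-2.261270564)/0.032409 = -5.576021
  θ̈ = (θ̇'−θ̇)/dt = (1.909441255−1.686712201)/0.032409 = 6.872445
  sinθ=0.254680, cosθ=0.967025
  F = (M+m)·ẍ + m·l·cosθ·θ̈ − m·l·sinθ·θ̇² = -6.207148 + 2.550547 − 0.278074 = -3.934676
step 4→5:
  ẍ = (ẋ'−ẋ)/dt = (-3.044516903−-2.441983824)/0.032409 = -18.591536
  θ̈ = (θ̇'−θ̇)/dt = (2.493912911−1.909441255)/0.032409 = 18.034239
  sinθ=0.307135, cosθ=0.951666
  F = (M+m)·ẍ + m·l·cosθ·θ̈ − m·l·sinθ·θ̇² = -20.695837 + 6.586679 − 0.429761 = -14.538919
step 5→6:
  ẍ = (ẋ'−ẋ)/dt = (-3.641580035−-3.044516903)/0.032409 = -18.422757
  θ̈ = (θ̇'−θ̇)/dt = (3.079160420−2.493912911)/0.032409 = 18.058179
  sinθ=0.365402, cosθ=0.930850
  F = (M+m)·ẍ + m·l·cosθ·θ̈ − m·l·sinθ·θ̇² = -20.507955 + 6.451159 − 0.872203 = -14.928999
step 6→7:
  ẍ = (ẋ'−ẋ)/dt = (-3.107989360−-3.641580035)/0.032409 = 16.464275
  θ̈ = (θ̇'−θ̇)/dt = (2.783342681−3.079160420)/0.032409 = -9.127642
  sinθ=0.439363, cosθ=0.898309
  F = (M+m)·ẍ + m·l·cosθ·θ̈ − m·l·sinθ·θ̇² = 18.327800 + -3.146797 − 1.598721 = 13.582282

F_0 = -8.325928 N
F_1 = -10.309970 N
F_2 = 12.345033 N
F_3 = -3.934676 N
F_4 = -14.538919 N
F_5 = -14.928999 N
F_6 = 13.582282 N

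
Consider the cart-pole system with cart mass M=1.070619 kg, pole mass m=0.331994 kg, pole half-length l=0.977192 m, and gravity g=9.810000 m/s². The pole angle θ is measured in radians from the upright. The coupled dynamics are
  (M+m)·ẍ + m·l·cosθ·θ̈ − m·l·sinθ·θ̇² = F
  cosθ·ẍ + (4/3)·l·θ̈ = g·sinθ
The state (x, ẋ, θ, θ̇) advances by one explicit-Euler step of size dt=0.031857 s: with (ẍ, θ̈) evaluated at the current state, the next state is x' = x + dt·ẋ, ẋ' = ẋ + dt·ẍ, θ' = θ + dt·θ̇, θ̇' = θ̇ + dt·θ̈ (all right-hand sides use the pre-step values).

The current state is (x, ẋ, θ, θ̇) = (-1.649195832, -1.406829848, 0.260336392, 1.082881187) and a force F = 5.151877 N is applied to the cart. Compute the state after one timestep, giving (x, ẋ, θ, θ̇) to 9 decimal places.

(-1.694013210, -1.280442525, 0.294833738, 1.050887862)

sinθ=0.257405623, cosθ=0.966303444
temp = (F + m·l·θ̇²·sinθ)/(M+m) = (5.151877 + 0.097924144)/1.402613 = 3.742872157
θ̈ = (g·sinθ − cosθ·temp)/(l·(4/3 − m·cos²θ/(M+m))) = -1.004279278
ẍ = temp − m·l·θ̈·cosθ/(M+m) = 3.967332854
Euler: x'=-1.649195832+0.031857·-1.406829848=-1.694013210, ẋ'=-1.406829848+0.031857·3.967332854=-1.280442525
       θ'=0.260336392+0.031857·1.082881187=0.294833738, θ̇'=1.082881187+0.031857·-1.004279278=1.050887862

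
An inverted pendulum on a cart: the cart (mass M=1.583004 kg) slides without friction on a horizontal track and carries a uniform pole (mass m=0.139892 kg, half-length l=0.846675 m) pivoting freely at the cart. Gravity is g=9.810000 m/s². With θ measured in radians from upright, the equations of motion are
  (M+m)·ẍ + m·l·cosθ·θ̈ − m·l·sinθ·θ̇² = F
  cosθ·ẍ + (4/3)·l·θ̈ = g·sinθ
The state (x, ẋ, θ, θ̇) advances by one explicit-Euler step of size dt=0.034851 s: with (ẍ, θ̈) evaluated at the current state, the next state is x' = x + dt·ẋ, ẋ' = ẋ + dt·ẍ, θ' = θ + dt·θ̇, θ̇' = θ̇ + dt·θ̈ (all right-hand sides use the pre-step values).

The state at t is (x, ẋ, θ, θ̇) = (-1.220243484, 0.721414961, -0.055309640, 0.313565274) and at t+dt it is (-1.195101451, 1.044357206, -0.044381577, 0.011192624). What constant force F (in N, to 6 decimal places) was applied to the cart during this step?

ẍ = (ẋ'−ẋ)/dt = (1.044357206−0.721414961)/0.034851 = 9.266370
θ̈ = (θ̇'−θ̇)/dt = (0.011192624−0.313565274)/0.034851 = -8.676154
sinθ=-0.055281, cosθ=0.998471
F = (M+m)·ẍ + m·l·cosθ·θ̈ − m·l·sinθ·θ̇² = 15.964991 + -1.026059 − -0.000644 = 14.939576

F = 14.939576 N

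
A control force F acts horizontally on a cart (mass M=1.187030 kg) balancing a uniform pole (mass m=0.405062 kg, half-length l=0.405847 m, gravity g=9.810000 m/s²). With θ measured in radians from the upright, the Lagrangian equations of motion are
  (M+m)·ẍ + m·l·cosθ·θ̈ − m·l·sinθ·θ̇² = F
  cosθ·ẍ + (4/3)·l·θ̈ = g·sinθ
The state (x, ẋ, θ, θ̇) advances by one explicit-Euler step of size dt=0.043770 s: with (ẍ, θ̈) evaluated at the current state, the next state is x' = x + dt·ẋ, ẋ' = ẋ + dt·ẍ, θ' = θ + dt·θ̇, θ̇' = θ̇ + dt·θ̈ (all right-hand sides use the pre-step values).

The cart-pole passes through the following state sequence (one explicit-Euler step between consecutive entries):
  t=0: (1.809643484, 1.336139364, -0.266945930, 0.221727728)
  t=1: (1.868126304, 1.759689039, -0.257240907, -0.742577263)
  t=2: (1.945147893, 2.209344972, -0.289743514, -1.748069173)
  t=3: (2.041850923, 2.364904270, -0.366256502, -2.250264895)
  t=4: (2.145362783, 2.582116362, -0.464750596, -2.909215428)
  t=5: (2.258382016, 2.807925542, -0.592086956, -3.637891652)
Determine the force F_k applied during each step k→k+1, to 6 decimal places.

step 0→1:
  ẍ = (ẋ'−ẋ)/dt = (1.759689039−1.336139364)/0.043770 = 9.676712
  θ̈ = (θ̇'−θ̇)/dt = (-0.742577263−0.221727728)/0.043770 = -22.031186
  sinθ=-0.263787, cosθ=0.964581
  F = (M+m)·ẍ + m·l·cosθ·θ̈ − m·l·sinθ·θ̇² = 15.406215 + -3.493497 − -0.002132 = 11.914850
step 1→2:
  ẍ = (ẋ'−ẋ)/dt = (2.209344972−1.759689039)/0.043770 = 10.273154
  θ̈ = (θ̇'−θ̇)/dt = (-1.748069173−-0.742577263)/0.043770 = -22.972171
  sinθ=-0.254413, cosθ=0.967096
  F = (M+m)·ẍ + m·l·cosθ·θ̈ − m·l·sinθ·θ̇² = 16.355806 + -3.652206 − -0.023063 = 12.726662
step 2→3:
  ẍ = (ẋ'−ẋ)/dt = (2.364904270−2.209344972)/0.043770 = 3.554016
  θ̈ = (θ̇'−θ̇)/dt = (-2.250264895−-1.748069173)/0.043770 = -11.473514
  sinθ=-0.285706, cosθ=0.958317
  F = (M+m)·ẍ + m·l·cosθ·θ̈ − m·l·sinθ·θ̇² = 5.658321 + -1.807547 − -0.143523 = 3.994297
step 3→4:
  ẍ = (ẋ'−ẋ)/dt = (2.582116362−2.364904270)/0.043770 = 4.962579
  θ̈ = (θ̇'−θ̇)/dt = (-2.909215428−-2.250264895)/0.043770 = -15.054844
  sinθ=-0.358123, cosθ=0.933675
  F = (M+m)·ẍ + m·l·cosθ·θ̈ − m·l·sinθ·θ̇² = 7.900883 + -2.310764 − -0.298114 = 5.888233
step 4→5:
  ẍ = (ẋ'−ẋ)/dt = (2.807925542−2.582116362)/0.043770 = 5.158994
  θ̈ = (θ̇'−θ̇)/dt = (-3.637891652−-2.909215428)/0.043770 = -16.647846
  sinθ=-0.448200, cosθ=0.893933
  F = (M+m)·ẍ + m·l·cosθ·θ̈ − m·l·sinθ·θ̇² = 8.213594 + -2.446510 − -0.623602 = 6.390685

F_0 = 11.914850 N
F_1 = 12.726662 N
F_2 = 3.994297 N
F_3 = 5.888233 N
F_4 = 6.390685 N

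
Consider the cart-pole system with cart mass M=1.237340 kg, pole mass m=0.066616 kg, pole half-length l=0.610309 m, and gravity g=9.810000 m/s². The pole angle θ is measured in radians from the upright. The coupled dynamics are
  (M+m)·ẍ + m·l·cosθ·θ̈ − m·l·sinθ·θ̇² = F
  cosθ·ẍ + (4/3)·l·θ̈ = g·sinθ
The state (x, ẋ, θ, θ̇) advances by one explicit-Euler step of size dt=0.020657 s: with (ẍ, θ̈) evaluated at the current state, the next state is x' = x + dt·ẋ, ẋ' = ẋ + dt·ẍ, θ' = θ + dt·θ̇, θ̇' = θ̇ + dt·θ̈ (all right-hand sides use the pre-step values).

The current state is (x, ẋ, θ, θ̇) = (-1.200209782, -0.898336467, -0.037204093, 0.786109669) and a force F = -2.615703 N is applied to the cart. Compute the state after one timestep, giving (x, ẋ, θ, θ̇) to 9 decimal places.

sinθ=-0.037195511, cosθ=0.999308008
temp = (F + m·l·θ̇²·sinθ)/(M+m) = (-2.615703 + -0.000934513)/1.303956 = -2.006691570
θ̈ = (g·sinθ − cosθ·temp)/(l·(4/3 − m·cos²θ/(M+m))) = 2.096084366
ẍ = temp − m·l·θ̈·cosθ/(M+m) = -2.072000642
Euler: x'=-1.200209782+0.020657·-0.898336467=-1.218766718, ẋ'=-0.898336467+0.020657·-2.072000642=-0.941137784
       θ'=-0.037204093+0.020657·0.786109669=-0.020965426, θ̇'=0.786109669+0.020657·2.096084366=0.829408484

(-1.218766718, -0.941137784, -0.020965426, 0.829408484)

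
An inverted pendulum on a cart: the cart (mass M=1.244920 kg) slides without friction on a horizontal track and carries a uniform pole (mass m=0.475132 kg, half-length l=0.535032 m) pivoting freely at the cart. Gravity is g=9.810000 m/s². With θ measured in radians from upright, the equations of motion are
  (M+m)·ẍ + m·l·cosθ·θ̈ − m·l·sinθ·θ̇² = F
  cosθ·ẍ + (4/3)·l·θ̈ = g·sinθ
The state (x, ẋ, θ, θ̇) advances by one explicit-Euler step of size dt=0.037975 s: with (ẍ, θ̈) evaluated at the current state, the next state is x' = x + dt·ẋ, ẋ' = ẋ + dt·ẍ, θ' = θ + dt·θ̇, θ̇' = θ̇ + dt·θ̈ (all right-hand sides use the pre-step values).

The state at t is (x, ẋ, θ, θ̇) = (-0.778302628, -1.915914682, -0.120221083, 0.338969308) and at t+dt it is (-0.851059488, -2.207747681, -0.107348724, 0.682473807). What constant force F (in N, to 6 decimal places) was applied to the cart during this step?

ẍ = (ẋ'−ẋ)/dt = (-2.207747681−-1.915914682)/0.037975 = -7.684872
θ̈ = (θ̇'−θ̇)/dt = (0.682473807−0.338969308)/0.037975 = 9.045543
sinθ=-0.119932, cosθ=0.992782
F = (M+m)·ẍ + m·l·cosθ·θ̈ − m·l·sinθ·θ̇² = -13.218379 + 2.282878 − -0.003503 = -10.931998

F = -10.931998 N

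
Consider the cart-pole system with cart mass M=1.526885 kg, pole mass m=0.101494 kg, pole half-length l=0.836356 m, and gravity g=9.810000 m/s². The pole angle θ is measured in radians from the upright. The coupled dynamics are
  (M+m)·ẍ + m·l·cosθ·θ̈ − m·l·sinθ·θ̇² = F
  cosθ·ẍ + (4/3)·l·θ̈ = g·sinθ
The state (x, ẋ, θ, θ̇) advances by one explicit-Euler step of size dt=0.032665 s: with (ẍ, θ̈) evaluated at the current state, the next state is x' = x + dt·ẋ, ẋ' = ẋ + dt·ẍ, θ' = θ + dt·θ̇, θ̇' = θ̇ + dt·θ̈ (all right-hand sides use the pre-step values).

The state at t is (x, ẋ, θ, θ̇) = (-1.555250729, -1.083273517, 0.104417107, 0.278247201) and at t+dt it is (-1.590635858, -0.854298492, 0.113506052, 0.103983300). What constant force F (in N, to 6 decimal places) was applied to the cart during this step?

F = 10.963536 N

ẍ = (ẋ'−ẋ)/dt = (-0.854298492−-1.083273517)/0.032665 = 7.009797
θ̈ = (θ̇'−θ̇)/dt = (0.103983300−0.278247201)/0.032665 = -5.334881
sinθ=0.104227, cosθ=0.994553
F = (M+m)·ẍ + m·l·cosθ·θ̈ − m·l·sinθ·θ̇² = 11.414607 + -0.450386 − 0.000685 = 10.963536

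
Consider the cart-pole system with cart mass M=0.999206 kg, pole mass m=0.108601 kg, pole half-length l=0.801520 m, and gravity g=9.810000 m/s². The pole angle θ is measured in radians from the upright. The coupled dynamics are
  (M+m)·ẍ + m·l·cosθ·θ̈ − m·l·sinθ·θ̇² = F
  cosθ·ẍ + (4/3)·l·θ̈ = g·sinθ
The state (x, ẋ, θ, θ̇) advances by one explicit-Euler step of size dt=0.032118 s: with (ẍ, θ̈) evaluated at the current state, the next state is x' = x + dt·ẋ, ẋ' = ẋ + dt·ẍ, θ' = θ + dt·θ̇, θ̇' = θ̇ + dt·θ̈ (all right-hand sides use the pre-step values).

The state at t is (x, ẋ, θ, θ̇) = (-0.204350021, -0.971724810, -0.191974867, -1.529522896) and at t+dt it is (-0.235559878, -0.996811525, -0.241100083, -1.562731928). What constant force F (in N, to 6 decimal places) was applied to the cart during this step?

F = -0.914781 N

ẍ = (ẋ'−ẋ)/dt = (-0.996811525−-0.971724810)/0.032118 = -0.781080
θ̈ = (θ̇'−θ̇)/dt = (-1.562731928−-1.529522896)/0.032118 = -1.033969
sinθ=-0.190798, cosθ=0.981629
F = (M+m)·ẍ + m·l·cosθ·θ̈ − m·l·sinθ·θ̇² = -0.865285 + -0.088349 − -0.038854 = -0.914781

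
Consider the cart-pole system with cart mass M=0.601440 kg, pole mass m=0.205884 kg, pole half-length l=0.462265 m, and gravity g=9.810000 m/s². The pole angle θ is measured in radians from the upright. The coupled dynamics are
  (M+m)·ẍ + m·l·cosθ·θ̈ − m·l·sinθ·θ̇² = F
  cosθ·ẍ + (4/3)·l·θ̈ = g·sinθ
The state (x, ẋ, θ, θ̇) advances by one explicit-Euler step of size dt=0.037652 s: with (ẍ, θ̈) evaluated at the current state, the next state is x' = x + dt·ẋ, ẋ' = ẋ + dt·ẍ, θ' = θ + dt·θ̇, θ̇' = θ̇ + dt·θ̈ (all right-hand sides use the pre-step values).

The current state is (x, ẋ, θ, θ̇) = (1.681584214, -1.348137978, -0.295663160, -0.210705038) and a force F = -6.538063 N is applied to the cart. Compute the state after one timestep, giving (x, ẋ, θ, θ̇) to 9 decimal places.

sinθ=-0.291374299, cosθ=0.956609125
temp = (F + m·l·θ̇²·sinθ)/(M+m) = (-6.538063 + -0.001231161)/0.807324 = -8.099962544
θ̈ = (g·sinθ − cosθ·temp)/(l·(4/3 − m·cos²θ/(M+m))) = 9.617223141
ẍ = temp − m·l·θ̈·cosθ/(M+m) = -9.184513492
Euler: x'=1.681584214+0.037652·-1.348137978=1.630824123, ẋ'=-1.348137978+0.037652·-9.184513492=-1.693953280
       θ'=-0.295663160+0.037652·-0.210705038=-0.303596626, θ̇'=-0.210705038+0.037652·9.617223141=0.151402648

(1.630824123, -1.693953280, -0.303596626, 0.151402648)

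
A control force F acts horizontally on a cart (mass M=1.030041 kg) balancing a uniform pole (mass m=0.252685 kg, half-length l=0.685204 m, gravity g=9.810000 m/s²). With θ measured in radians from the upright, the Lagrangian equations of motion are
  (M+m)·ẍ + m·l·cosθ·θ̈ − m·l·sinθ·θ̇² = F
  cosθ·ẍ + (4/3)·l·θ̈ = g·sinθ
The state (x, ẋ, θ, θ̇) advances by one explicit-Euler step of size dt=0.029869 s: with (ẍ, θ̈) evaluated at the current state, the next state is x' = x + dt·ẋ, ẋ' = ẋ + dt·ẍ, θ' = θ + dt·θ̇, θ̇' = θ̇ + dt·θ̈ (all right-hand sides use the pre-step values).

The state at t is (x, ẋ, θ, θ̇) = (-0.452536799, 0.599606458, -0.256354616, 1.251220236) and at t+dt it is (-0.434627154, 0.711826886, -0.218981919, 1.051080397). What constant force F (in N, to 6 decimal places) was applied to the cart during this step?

F = 3.765810 N

ẍ = (ẋ'−ẋ)/dt = (0.711826886−0.599606458)/0.029869 = 3.757087
θ̈ = (θ̇'−θ̇)/dt = (1.051080397−1.251220236)/0.029869 = -6.700587
sinθ=-0.253556, cosθ=0.967321
F = (M+m)·ẍ + m·l·cosθ·θ̈ − m·l·sinθ·θ̇² = 4.819313 + -1.122232 − -0.068729 = 3.765810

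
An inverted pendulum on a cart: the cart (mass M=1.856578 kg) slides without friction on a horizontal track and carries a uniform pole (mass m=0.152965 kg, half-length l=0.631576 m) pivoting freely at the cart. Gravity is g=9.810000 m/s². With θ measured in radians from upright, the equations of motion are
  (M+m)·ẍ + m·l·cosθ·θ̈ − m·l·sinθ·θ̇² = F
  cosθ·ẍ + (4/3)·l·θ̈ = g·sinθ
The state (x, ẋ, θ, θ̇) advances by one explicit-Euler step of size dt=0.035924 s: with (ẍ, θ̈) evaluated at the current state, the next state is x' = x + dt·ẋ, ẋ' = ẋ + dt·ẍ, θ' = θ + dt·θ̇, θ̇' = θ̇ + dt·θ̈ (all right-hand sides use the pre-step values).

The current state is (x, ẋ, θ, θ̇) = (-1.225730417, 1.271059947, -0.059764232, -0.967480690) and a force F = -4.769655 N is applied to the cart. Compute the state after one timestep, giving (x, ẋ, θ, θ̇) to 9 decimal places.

(-1.180068859, 1.181820799, -0.094520008, -0.886693996)

sinθ=-0.059728661, cosθ=0.998214650
temp = (F + m·l·θ̇²·sinθ)/(M+m) = (-4.769655 + -0.005401136)/2.009543 = -2.376190077
θ̈ = (g·sinθ − cosθ·temp)/(l·(4/3 − m·cos²θ/(M+m))) = 2.248822344
ẍ = temp − m·l·θ̈·cosθ/(M+m) = -2.484109465
Euler: x'=-1.225730417+0.035924·1.271059947=-1.180068859, ẋ'=1.271059947+0.035924·-2.484109465=1.181820799
       θ'=-0.059764232+0.035924·-0.967480690=-0.094520008, θ̇'=-0.967480690+0.035924·2.248822344=-0.886693996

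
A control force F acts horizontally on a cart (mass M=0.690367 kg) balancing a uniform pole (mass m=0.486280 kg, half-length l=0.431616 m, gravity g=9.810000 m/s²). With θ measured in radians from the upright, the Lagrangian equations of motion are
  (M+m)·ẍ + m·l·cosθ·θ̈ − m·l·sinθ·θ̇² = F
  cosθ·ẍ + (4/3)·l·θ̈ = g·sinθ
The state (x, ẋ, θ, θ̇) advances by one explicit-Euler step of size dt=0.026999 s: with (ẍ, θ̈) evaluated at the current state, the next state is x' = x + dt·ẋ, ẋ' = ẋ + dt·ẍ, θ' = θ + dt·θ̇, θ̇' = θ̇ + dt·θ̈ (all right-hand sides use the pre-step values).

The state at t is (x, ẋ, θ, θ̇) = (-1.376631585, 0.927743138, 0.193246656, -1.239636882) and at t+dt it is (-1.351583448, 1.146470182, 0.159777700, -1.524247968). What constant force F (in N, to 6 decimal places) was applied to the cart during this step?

F = 7.299091 N

ẍ = (ẋ'−ẋ)/dt = (1.146470182−0.927743138)/0.026999 = 8.101302
θ̈ = (θ̇'−θ̇)/dt = (-1.524247968−-1.239636882)/0.026999 = -10.541542
sinθ=0.192046, cosθ=0.981386
F = (M+m)·ẍ + m·l·cosθ·θ̈ − m·l·sinθ·θ̇² = 9.532372 + -2.171340 − 0.061941 = 7.299091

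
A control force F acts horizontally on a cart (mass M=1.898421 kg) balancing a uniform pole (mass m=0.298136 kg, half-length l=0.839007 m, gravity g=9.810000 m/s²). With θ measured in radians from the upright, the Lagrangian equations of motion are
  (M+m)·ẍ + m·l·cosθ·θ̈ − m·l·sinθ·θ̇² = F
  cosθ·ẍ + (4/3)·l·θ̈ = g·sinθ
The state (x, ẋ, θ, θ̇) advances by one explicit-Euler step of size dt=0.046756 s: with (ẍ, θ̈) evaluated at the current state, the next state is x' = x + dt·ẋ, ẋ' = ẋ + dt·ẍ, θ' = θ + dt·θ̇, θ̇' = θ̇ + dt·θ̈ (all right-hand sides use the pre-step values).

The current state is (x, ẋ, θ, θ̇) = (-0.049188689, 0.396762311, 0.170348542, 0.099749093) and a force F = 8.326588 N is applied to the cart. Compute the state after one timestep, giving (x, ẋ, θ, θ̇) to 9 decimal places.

(-0.030637670, 0.584802200, 0.175012411, 0.003599137)

sinθ=0.169525856, cosθ=0.985525740
temp = (F + m·l·θ̇²·sinθ)/(M+m) = (8.326588 + 0.000421924)/2.196557 = 3.790937328
θ̈ = (g·sinθ − cosθ·temp)/(l·(4/3 − m·cos²θ/(M+m))) = -2.056419624
ẍ = temp − m·l·θ̈·cosθ/(M+m) = 4.021727461
Euler: x'=-0.049188689+0.046756·0.396762311=-0.030637670, ẋ'=0.396762311+0.046756·4.021727461=0.584802200
       θ'=0.170348542+0.046756·0.099749093=0.175012411, θ̇'=0.099749093+0.046756·-2.056419624=0.003599137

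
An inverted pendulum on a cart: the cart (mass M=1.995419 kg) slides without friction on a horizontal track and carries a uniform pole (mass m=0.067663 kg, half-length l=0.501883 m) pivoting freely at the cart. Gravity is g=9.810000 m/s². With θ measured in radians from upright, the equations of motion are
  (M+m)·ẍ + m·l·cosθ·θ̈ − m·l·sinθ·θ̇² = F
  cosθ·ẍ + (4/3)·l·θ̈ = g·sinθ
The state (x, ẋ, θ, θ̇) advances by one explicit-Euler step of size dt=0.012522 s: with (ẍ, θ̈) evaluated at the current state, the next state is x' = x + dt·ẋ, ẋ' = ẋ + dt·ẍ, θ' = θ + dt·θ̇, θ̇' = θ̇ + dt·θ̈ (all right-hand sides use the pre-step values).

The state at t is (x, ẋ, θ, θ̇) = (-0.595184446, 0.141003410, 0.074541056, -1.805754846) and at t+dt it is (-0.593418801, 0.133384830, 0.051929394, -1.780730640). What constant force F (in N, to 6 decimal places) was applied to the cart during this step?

ẍ = (ẋ'−ẋ)/dt = (0.133384830−0.141003410)/0.012522 = -0.608416
θ̈ = (θ̇'−θ̇)/dt = (-1.780730640−-1.805754846)/0.012522 = 1.998419
sinθ=0.074472, cosθ=0.997223
F = (M+m)·ẍ + m·l·cosθ·θ̈ − m·l·sinθ·θ̇² = -1.255211 + 0.067676 − 0.008246 = -1.195782

F = -1.195782 N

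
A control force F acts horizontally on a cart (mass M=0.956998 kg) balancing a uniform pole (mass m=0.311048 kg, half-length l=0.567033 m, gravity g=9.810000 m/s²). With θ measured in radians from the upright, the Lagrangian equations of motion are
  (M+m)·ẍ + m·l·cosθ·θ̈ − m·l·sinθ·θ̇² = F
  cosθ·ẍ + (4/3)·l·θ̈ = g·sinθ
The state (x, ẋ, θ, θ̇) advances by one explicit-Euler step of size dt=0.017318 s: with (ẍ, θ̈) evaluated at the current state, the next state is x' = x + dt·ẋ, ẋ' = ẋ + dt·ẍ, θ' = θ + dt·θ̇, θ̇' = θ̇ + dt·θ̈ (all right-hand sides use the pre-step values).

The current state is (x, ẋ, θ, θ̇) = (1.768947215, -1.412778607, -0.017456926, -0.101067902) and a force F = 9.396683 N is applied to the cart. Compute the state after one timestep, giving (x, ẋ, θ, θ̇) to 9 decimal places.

(1.744480715, -1.254856274, -0.019207220, -0.313838415)

sinθ=-0.017456039, cosθ=0.999847632
temp = (F + m·l·θ̇²·sinθ)/(M+m) = (9.396683 + -0.000031449)/1.268046 = 7.410339649
θ̈ = (g·sinθ − cosθ·temp)/(l·(4/3 − m·cos²θ/(M+m))) = -12.286090352
ẍ = temp − m·l·θ̈·cosθ/(M+m) = 9.118970590
Euler: x'=1.768947215+0.017318·-1.412778607=1.744480715, ẋ'=-1.412778607+0.017318·9.118970590=-1.254856274
       θ'=-0.017456926+0.017318·-0.101067902=-0.019207220, θ̇'=-0.101067902+0.017318·-12.286090352=-0.313838415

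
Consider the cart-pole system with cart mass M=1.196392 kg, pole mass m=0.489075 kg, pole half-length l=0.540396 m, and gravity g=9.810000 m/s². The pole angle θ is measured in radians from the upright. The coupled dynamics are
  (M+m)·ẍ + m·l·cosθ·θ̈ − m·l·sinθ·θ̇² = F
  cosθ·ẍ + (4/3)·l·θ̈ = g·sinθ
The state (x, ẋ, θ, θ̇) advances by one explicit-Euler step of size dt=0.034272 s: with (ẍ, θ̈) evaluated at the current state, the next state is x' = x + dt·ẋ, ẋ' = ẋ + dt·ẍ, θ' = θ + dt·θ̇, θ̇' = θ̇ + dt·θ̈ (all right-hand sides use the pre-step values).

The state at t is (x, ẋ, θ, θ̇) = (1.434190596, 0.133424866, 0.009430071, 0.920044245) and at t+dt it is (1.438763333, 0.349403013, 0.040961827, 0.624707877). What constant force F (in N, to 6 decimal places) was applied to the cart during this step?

ẍ = (ẋ'−ẋ)/dt = (0.349403013−0.133424866)/0.034272 = 6.301883
θ̈ = (θ̇'−θ̇)/dt = (0.624707877−0.920044245)/0.034272 = -8.617424
sinθ=0.009430, cosθ=0.999956
F = (M+m)·ẍ + m·l·cosθ·θ̈ − m·l·sinθ·θ̇² = 10.621616 + -2.277434 − 0.002110 = 8.342073

F = 8.342073 N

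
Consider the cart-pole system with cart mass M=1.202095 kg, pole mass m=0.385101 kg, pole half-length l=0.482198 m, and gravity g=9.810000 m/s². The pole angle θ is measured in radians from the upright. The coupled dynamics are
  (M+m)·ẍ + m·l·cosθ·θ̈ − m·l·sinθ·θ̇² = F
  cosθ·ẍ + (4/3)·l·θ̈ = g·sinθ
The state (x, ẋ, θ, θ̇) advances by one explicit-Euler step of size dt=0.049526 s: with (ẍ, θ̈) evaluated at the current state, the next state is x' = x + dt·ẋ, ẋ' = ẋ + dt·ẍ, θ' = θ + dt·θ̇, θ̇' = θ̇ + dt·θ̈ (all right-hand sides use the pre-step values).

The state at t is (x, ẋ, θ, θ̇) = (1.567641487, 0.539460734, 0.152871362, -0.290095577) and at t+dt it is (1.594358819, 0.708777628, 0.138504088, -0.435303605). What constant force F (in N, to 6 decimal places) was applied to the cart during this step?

ẍ = (ẋ'−ẋ)/dt = (0.708777628−0.539460734)/0.049526 = 3.418748
θ̈ = (θ̇'−θ̇)/dt = (-0.435303605−-0.290095577)/0.049526 = -2.931956
sinθ=0.152277, cosθ=0.988338
F = (M+m)·ẍ + m·l·cosθ·θ̈ − m·l·sinθ·θ̇² = 5.426223 + -0.538100 − 0.002380 = 4.885743

F = 4.885743 N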